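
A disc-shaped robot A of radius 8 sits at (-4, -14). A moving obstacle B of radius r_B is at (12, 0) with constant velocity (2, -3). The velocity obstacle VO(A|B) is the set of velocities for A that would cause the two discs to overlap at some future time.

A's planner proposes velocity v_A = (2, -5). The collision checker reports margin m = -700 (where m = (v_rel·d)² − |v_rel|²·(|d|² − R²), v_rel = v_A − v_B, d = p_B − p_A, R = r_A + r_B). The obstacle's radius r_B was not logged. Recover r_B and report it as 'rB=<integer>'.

m = -700
d = (16, 14);  v_rel = (0, -2),  |v_rel|² = 4
v_rel×d = (0)·(14) − (-2)·(16) = 32
since m = R²·4 − 32²:  R² = (1024 + -700) / 4 = 81
R = √81 = 9  ⇒  r_B = 9 − 8 = 1

rB=1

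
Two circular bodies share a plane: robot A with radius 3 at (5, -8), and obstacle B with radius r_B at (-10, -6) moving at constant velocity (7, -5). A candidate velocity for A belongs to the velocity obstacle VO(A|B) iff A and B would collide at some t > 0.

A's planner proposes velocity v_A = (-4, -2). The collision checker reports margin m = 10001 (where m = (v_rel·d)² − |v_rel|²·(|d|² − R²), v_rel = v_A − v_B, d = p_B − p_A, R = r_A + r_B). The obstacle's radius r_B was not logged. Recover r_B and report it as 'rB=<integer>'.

m = 10001
d = (-15, 2);  v_rel = (-11, 3),  |v_rel|² = 130
v_rel×d = (-11)·(2) − (3)·(-15) = 23
since m = R²·130 − 23²:  R² = (529 + 10001) / 130 = 81
R = √81 = 9  ⇒  r_B = 9 − 3 = 6

rB=6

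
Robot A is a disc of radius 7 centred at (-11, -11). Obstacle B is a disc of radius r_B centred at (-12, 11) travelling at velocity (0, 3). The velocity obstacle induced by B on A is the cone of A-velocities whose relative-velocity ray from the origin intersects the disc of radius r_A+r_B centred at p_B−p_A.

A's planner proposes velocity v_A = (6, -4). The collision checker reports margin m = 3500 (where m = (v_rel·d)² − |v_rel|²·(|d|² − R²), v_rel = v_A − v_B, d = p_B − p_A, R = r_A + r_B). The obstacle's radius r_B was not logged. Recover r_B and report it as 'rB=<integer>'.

m = 3500
d = (-1, 22);  v_rel = (6, -7),  |v_rel|² = 85
v_rel×d = (6)·(22) − (-7)·(-1) = 125
since m = R²·85 − 125²:  R² = (15625 + 3500) / 85 = 225
R = √225 = 15  ⇒  r_B = 15 − 7 = 8

rB=8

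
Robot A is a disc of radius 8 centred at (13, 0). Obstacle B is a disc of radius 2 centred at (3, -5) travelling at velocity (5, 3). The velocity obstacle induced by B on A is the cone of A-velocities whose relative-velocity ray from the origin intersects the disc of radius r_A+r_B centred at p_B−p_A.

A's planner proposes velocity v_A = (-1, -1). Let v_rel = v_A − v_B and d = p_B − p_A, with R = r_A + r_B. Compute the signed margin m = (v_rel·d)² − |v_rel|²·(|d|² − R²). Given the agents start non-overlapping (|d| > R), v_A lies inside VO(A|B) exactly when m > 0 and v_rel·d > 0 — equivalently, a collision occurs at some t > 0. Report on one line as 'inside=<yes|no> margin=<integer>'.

d = (-10, -5),  |d|² = 125;  R = 8+2 = 10,  c = 125−10² = 25
v_rel = (-6, -4),  |v_rel|² = 52;  v_rel·d = (-6)·(-10) + (-4)·(-5) = 80
52·t² − 160·t + 25 = 0  ⇒  m = 80² − 52·25 = 5100
m = 5100 > 0,  v_rel·d = 80 > 0  ⇒  inside

inside=yes margin=5100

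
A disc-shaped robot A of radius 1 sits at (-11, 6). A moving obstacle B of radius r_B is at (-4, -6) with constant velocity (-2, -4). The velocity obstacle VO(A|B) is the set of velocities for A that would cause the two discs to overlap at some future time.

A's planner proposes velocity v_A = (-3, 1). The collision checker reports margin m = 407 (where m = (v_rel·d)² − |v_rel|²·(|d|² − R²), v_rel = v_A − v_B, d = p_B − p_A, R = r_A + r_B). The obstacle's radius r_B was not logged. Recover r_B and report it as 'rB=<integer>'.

m = 407
d = (7, -12);  v_rel = (-1, 5),  |v_rel|² = 26
v_rel×d = (-1)·(-12) − (5)·(7) = -23
since m = R²·26 − (-23)²:  R² = (529 + 407) / 26 = 36
R = √36 = 6  ⇒  r_B = 6 − 1 = 5

rB=5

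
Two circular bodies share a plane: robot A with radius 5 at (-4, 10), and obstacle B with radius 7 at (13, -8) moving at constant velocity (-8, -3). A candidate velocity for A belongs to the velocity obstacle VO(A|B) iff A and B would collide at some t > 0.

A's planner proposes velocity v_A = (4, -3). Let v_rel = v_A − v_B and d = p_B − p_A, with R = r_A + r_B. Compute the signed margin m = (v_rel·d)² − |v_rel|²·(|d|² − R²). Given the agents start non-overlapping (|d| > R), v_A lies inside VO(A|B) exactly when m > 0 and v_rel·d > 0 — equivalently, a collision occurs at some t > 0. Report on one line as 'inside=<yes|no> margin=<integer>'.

d = (17, -18),  |d|² = 613;  R = 5+7 = 12,  c = 613−12² = 469
v_rel = (12, 0),  |v_rel|² = 144;  v_rel·d = (12)·(17) + (0)·(-18) = 204
144·t² − 408·t + 469 = 0  ⇒  m = 204² − 144·469 = -25920
m = -25920 < 0,  v_rel·d = 204 > 0  ⇒  outside

inside=no margin=-25920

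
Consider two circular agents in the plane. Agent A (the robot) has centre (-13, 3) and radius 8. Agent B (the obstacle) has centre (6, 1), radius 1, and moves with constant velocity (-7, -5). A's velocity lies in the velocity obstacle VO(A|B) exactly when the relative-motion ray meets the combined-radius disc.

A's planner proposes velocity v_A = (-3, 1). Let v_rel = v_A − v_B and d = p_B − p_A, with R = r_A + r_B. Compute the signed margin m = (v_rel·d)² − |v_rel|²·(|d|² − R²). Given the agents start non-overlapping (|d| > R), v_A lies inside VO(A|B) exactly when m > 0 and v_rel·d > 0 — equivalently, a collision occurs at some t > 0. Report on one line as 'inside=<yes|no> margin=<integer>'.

d = (19, -2),  |d|² = 365;  R = 8+1 = 9,  c = 365−9² = 284
v_rel = (4, 6),  |v_rel|² = 52;  v_rel·d = (4)·(19) + (6)·(-2) = 64
52·t² − 128·t + 284 = 0  ⇒  m = 64² − 52·284 = -10672
m = -10672 < 0,  v_rel·d = 64 > 0  ⇒  outside

inside=no margin=-10672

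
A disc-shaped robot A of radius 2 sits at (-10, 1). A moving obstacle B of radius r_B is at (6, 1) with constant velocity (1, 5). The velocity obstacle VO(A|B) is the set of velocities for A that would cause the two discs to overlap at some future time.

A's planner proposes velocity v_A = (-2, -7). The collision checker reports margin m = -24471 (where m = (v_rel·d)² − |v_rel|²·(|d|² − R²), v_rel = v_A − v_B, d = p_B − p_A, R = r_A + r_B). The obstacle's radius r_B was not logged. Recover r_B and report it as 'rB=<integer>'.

m = -24471
d = (16, 0);  v_rel = (-3, -12),  |v_rel|² = 153
v_rel×d = (-3)·(0) − (-12)·(16) = 192
since m = R²·153 − 192²:  R² = (36864 + -24471) / 153 = 81
R = √81 = 9  ⇒  r_B = 9 − 2 = 7

rB=7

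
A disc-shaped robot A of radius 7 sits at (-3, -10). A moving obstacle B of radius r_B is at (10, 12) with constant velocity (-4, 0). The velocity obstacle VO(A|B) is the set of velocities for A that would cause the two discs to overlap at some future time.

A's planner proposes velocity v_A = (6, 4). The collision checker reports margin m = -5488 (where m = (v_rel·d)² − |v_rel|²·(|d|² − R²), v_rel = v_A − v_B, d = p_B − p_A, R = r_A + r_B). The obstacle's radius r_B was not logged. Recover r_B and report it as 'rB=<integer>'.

m = -5488
d = (13, 22);  v_rel = (10, 4),  |v_rel|² = 116
v_rel×d = (10)·(22) − (4)·(13) = 168
since m = R²·116 − 168²:  R² = (28224 + -5488) / 116 = 196
R = √196 = 14  ⇒  r_B = 14 − 7 = 7

rB=7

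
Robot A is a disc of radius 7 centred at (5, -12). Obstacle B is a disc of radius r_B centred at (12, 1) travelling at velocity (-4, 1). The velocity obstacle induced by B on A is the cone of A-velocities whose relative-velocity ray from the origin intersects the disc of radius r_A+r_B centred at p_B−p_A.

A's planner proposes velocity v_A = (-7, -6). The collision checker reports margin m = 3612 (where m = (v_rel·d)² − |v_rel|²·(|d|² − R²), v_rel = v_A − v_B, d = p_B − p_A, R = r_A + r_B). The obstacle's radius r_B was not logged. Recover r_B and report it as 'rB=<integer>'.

m = 3612
d = (7, 13);  v_rel = (-3, -7),  |v_rel|² = 58
v_rel×d = (-3)·(13) − (-7)·(7) = 10
since m = R²·58 − 10²:  R² = (100 + 3612) / 58 = 64
R = √64 = 8  ⇒  r_B = 8 − 7 = 1

rB=1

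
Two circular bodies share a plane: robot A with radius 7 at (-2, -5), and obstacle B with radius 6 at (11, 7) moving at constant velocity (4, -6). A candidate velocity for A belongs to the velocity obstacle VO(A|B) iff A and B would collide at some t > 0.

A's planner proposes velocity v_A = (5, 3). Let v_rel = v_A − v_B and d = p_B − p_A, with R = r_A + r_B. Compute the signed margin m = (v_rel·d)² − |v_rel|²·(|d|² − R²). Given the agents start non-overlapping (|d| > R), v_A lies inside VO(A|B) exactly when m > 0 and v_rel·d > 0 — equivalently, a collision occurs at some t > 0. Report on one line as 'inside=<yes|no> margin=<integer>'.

d = (13, 12),  |d|² = 313;  R = 7+6 = 13,  c = 313−13² = 144
v_rel = (1, 9),  |v_rel|² = 82;  v_rel·d = (1)·(13) + (9)·(12) = 121
82·t² − 242·t + 144 = 0  ⇒  m = 121² − 82·144 = 2833
m = 2833 > 0,  v_rel·d = 121 > 0  ⇒  inside

inside=yes margin=2833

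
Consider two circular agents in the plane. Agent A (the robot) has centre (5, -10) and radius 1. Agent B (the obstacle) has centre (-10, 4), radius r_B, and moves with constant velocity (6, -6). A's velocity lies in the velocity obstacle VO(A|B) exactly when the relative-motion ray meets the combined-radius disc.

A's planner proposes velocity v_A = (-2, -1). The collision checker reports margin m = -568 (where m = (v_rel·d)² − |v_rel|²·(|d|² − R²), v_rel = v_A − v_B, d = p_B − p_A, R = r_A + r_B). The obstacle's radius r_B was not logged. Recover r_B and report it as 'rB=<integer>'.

m = -568
d = (-15, 14);  v_rel = (-8, 5),  |v_rel|² = 89
v_rel×d = (-8)·(14) − (5)·(-15) = -37
since m = R²·89 − (-37)²:  R² = (1369 + -568) / 89 = 9
R = √9 = 3  ⇒  r_B = 3 − 1 = 2

rB=2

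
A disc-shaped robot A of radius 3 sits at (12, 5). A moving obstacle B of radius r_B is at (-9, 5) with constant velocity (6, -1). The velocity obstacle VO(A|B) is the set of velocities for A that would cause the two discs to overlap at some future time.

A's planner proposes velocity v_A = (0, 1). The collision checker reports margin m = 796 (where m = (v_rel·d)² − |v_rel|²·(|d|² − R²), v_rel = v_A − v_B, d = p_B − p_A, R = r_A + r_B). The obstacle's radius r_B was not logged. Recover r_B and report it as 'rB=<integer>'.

m = 796
d = (-21, 0);  v_rel = (-6, 2),  |v_rel|² = 40
v_rel×d = (-6)·(0) − (2)·(-21) = 42
since m = R²·40 − 42²:  R² = (1764 + 796) / 40 = 64
R = √64 = 8  ⇒  r_B = 8 − 3 = 5

rB=5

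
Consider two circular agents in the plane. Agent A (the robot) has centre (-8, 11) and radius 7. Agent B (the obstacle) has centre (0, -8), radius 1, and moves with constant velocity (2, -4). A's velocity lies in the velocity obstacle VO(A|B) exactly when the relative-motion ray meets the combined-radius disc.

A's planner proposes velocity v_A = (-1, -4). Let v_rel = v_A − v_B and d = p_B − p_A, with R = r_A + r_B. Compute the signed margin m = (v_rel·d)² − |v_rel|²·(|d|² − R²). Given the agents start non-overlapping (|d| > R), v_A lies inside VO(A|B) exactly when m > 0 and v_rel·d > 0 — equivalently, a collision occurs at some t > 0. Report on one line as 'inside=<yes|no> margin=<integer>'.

d = (8, -19),  |d|² = 425;  R = 7+1 = 8,  c = 425−8² = 361
v_rel = (-3, 0),  |v_rel|² = 9;  v_rel·d = (-3)·(8) + (0)·(-19) = -24
9·t² + 48·t + 361 = 0  ⇒  m = (-24)² − 9·361 = -2673
m = -2673 < 0,  v_rel·d = -24 < 0  ⇒  outside

inside=no margin=-2673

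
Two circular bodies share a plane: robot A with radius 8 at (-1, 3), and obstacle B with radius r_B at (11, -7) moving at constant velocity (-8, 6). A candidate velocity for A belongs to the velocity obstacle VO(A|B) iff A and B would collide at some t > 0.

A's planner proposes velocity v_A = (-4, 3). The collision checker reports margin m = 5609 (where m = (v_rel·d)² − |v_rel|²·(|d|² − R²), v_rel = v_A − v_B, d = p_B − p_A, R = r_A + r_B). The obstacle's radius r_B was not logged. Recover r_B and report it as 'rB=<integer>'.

m = 5609
d = (12, -10);  v_rel = (4, -3),  |v_rel|² = 25
v_rel×d = (4)·(-10) − (-3)·(12) = -4
since m = R²·25 − (-4)²:  R² = (16 + 5609) / 25 = 225
R = √225 = 15  ⇒  r_B = 15 − 8 = 7

rB=7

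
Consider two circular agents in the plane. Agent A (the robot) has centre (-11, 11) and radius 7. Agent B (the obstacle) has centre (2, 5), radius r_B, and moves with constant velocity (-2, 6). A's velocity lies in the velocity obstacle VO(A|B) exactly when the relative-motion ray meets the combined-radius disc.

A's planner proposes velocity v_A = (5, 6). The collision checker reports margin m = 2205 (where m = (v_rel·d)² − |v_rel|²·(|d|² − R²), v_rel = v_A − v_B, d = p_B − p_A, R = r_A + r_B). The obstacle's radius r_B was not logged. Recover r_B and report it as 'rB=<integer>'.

m = 2205
d = (13, -6);  v_rel = (7, 0),  |v_rel|² = 49
v_rel×d = (7)·(-6) − (0)·(13) = -42
since m = R²·49 − (-42)²:  R² = (1764 + 2205) / 49 = 81
R = √81 = 9  ⇒  r_B = 9 − 7 = 2

rB=2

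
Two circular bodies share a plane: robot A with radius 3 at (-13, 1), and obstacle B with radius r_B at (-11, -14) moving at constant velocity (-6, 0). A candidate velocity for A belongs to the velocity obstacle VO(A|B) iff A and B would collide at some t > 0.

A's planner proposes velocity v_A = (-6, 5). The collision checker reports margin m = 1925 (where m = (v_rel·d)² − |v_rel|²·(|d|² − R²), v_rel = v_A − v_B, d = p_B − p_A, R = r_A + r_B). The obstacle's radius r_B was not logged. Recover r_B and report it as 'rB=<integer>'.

m = 1925
d = (2, -15);  v_rel = (0, 5),  |v_rel|² = 25
v_rel×d = (0)·(-15) − (5)·(2) = -10
since m = R²·25 − (-10)²:  R² = (100 + 1925) / 25 = 81
R = √81 = 9  ⇒  r_B = 9 − 3 = 6

rB=6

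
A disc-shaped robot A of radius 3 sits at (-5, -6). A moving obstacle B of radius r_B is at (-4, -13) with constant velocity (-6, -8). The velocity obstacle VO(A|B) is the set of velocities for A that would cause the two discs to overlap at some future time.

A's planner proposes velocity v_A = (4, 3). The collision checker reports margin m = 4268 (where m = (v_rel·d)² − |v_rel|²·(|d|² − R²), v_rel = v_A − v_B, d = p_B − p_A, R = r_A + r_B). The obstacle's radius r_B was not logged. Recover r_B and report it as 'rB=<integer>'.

m = 4268
d = (1, -7);  v_rel = (10, 11),  |v_rel|² = 221
v_rel×d = (10)·(-7) − (11)·(1) = -81
since m = R²·221 − (-81)²:  R² = (6561 + 4268) / 221 = 49
R = √49 = 7  ⇒  r_B = 7 − 3 = 4

rB=4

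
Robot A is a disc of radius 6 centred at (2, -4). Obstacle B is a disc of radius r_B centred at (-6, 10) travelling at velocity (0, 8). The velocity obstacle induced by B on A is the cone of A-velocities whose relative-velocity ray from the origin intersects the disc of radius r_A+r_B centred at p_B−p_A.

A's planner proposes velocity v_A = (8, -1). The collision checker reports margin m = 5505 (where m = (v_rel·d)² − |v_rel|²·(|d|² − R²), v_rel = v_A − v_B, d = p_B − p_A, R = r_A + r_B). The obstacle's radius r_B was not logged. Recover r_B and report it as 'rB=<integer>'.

m = 5505
d = (-8, 14);  v_rel = (8, -9),  |v_rel|² = 145
v_rel×d = (8)·(14) − (-9)·(-8) = 40
since m = R²·145 − 40²:  R² = (1600 + 5505) / 145 = 49
R = √49 = 7  ⇒  r_B = 7 − 6 = 1

rB=1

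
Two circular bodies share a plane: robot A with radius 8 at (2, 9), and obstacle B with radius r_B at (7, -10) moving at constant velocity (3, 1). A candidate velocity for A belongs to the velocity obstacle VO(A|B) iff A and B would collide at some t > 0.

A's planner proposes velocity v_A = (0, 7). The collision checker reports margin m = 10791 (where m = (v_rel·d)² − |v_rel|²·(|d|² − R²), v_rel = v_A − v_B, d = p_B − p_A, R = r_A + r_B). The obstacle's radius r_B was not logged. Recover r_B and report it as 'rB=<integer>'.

m = 10791
d = (5, -19);  v_rel = (-3, 6),  |v_rel|² = 45
v_rel×d = (-3)·(-19) − (6)·(5) = 27
since m = R²·45 − 27²:  R² = (729 + 10791) / 45 = 256
R = √256 = 16  ⇒  r_B = 16 − 8 = 8

rB=8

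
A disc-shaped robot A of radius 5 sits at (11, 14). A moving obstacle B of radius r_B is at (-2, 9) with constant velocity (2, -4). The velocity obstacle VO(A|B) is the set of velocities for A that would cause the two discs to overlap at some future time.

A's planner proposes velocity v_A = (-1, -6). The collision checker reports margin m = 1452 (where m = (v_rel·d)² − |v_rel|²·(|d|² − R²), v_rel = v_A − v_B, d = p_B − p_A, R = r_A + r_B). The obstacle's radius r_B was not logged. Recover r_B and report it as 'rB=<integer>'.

m = 1452
d = (-13, -5);  v_rel = (-3, -2),  |v_rel|² = 13
v_rel×d = (-3)·(-5) − (-2)·(-13) = -11
since m = R²·13 − (-11)²:  R² = (121 + 1452) / 13 = 121
R = √121 = 11  ⇒  r_B = 11 − 5 = 6

rB=6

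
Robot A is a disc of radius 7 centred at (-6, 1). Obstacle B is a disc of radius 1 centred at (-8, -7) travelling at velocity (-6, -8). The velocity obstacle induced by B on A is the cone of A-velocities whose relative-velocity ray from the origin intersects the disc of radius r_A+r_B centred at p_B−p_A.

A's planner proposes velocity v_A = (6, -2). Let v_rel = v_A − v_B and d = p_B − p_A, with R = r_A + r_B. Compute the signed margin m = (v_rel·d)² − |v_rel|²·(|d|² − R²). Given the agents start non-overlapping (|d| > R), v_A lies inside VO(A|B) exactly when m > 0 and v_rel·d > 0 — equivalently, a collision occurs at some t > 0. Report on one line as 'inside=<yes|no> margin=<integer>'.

d = (-2, -8),  |d|² = 68;  R = 7+1 = 8,  c = 68−8² = 4
v_rel = (12, 6),  |v_rel|² = 180;  v_rel·d = (12)·(-2) + (6)·(-8) = -72
180·t² + 144·t + 4 = 0  ⇒  m = (-72)² − 180·4 = 4464
m = 4464 > 0,  v_rel·d = -72 < 0  ⇒  outside

inside=no margin=4464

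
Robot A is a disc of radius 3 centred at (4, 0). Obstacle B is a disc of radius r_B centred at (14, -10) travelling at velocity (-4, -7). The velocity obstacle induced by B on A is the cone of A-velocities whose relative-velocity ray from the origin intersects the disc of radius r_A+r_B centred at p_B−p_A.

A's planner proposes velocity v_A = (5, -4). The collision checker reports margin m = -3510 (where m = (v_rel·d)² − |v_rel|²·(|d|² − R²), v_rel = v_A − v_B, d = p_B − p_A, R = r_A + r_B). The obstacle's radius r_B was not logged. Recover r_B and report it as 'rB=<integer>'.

m = -3510
d = (10, -10);  v_rel = (9, 3),  |v_rel|² = 90
v_rel×d = (9)·(-10) − (3)·(10) = -120
since m = R²·90 − (-120)²:  R² = (14400 + -3510) / 90 = 121
R = √121 = 11  ⇒  r_B = 11 − 3 = 8

rB=8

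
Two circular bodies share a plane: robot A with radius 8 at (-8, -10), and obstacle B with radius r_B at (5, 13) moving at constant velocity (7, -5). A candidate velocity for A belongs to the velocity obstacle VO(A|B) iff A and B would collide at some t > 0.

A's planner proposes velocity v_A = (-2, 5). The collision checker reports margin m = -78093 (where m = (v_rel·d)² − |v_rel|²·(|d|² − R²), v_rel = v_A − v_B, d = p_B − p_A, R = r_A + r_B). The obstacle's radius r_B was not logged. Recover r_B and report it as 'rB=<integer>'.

m = -78093
d = (13, 23);  v_rel = (-9, 10),  |v_rel|² = 181
v_rel×d = (-9)·(23) − (10)·(13) = -337
since m = R²·181 − (-337)²:  R² = (113569 + -78093) / 181 = 196
R = √196 = 14  ⇒  r_B = 14 − 8 = 6

rB=6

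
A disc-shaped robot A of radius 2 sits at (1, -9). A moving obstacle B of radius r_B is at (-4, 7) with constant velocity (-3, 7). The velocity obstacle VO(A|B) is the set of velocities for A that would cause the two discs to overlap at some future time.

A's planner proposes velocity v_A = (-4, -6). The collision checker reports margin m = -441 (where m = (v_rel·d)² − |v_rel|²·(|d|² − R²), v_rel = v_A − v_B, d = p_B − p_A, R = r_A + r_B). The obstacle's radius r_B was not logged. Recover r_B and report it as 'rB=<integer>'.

m = -441
d = (-5, 16);  v_rel = (-1, -13),  |v_rel|² = 170
v_rel×d = (-1)·(16) − (-13)·(-5) = -81
since m = R²·170 − (-81)²:  R² = (6561 + -441) / 170 = 36
R = √36 = 6  ⇒  r_B = 6 − 2 = 4

rB=4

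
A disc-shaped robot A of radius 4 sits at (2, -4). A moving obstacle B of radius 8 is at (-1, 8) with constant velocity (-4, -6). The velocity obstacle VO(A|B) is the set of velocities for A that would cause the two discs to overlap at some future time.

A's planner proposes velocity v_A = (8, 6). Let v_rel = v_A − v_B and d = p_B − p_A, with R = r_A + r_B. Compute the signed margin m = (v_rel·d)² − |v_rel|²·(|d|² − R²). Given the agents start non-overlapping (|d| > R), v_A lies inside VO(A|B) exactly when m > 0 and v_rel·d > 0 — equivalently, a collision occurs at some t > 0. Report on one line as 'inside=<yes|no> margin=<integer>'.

d = (-3, 12),  |d|² = 153;  R = 4+8 = 12,  c = 153−12² = 9
v_rel = (12, 12),  |v_rel|² = 288;  v_rel·d = (12)·(-3) + (12)·(12) = 108
288·t² − 216·t + 9 = 0  ⇒  m = 108² − 288·9 = 9072
m = 9072 > 0,  v_rel·d = 108 > 0  ⇒  inside

inside=yes margin=9072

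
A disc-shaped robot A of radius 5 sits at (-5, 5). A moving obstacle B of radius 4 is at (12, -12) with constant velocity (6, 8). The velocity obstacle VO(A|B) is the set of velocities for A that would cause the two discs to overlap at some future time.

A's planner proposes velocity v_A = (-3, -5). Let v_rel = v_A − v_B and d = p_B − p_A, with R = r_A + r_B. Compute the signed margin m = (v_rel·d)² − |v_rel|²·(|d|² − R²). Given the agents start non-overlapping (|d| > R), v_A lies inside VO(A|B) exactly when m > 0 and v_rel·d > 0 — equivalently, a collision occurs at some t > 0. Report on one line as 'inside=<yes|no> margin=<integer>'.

d = (17, -17),  |d|² = 578;  R = 5+4 = 9,  c = 578−9² = 497
v_rel = (-9, -13),  |v_rel|² = 250;  v_rel·d = (-9)·(17) + (-13)·(-17) = 68
250·t² − 136·t + 497 = 0  ⇒  m = 68² − 250·497 = -119626
m = -119626 < 0,  v_rel·d = 68 > 0  ⇒  outside

inside=no margin=-119626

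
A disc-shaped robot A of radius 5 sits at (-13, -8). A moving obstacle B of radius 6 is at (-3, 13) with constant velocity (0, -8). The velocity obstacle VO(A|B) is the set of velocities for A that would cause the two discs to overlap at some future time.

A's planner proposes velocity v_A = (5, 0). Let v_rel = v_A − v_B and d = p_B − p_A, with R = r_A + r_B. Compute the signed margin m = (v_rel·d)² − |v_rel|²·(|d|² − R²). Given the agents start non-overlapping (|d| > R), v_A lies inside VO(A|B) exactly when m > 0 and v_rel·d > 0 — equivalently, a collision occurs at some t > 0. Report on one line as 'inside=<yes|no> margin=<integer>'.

d = (10, 21),  |d|² = 541;  R = 5+6 = 11,  c = 541−11² = 420
v_rel = (5, 8),  |v_rel|² = 89;  v_rel·d = (5)·(10) + (8)·(21) = 218
89·t² − 436·t + 420 = 0  ⇒  m = 218² − 89·420 = 10144
m = 10144 > 0,  v_rel·d = 218 > 0  ⇒  inside

inside=yes margin=10144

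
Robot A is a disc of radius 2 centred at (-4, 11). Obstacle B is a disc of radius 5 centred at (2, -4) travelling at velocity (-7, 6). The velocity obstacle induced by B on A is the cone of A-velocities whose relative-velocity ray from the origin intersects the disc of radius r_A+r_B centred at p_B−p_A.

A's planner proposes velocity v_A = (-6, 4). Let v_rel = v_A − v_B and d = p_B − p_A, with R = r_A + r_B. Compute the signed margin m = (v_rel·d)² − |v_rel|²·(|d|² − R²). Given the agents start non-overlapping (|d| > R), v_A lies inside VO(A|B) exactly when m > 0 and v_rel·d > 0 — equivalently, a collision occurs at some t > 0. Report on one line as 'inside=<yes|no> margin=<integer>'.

d = (6, -15),  |d|² = 261;  R = 2+5 = 7,  c = 261−7² = 212
v_rel = (1, -2),  |v_rel|² = 5;  v_rel·d = (1)·(6) + (-2)·(-15) = 36
5·t² − 72·t + 212 = 0  ⇒  m = 36² − 5·212 = 236
m = 236 > 0,  v_rel·d = 36 > 0  ⇒  inside

inside=yes margin=236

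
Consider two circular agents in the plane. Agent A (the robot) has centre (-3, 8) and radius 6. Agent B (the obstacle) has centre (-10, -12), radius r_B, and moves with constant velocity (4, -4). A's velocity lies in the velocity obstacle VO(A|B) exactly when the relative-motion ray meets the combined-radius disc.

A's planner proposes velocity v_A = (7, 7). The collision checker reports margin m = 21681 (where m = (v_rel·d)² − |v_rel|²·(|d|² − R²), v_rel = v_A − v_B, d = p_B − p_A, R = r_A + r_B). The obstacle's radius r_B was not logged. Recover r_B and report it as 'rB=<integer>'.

m = 21681
d = (-7, -20);  v_rel = (3, 11),  |v_rel|² = 130
v_rel×d = (3)·(-20) − (11)·(-7) = 17
since m = R²·130 − 17²:  R² = (289 + 21681) / 130 = 169
R = √169 = 13  ⇒  r_B = 13 − 6 = 7

rB=7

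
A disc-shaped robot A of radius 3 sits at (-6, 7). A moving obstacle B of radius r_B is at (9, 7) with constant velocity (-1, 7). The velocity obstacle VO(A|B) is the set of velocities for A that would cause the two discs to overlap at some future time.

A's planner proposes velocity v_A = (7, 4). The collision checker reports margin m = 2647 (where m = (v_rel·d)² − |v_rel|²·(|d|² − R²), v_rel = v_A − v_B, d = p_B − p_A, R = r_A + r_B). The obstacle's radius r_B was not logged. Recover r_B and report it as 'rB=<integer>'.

m = 2647
d = (15, 0);  v_rel = (8, -3),  |v_rel|² = 73
v_rel×d = (8)·(0) − (-3)·(15) = 45
since m = R²·73 − 45²:  R² = (2025 + 2647) / 73 = 64
R = √64 = 8  ⇒  r_B = 8 − 3 = 5

rB=5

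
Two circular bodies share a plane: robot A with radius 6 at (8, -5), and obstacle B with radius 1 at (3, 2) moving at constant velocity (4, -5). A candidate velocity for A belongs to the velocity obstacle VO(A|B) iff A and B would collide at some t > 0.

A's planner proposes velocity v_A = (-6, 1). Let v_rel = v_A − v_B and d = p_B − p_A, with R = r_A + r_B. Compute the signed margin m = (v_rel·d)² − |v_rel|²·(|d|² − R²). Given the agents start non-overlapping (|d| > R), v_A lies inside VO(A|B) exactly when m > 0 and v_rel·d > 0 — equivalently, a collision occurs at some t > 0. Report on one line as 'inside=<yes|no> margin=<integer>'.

d = (-5, 7),  |d|² = 74;  R = 6+1 = 7,  c = 74−7² = 25
v_rel = (-10, 6),  |v_rel|² = 136;  v_rel·d = (-10)·(-5) + (6)·(7) = 92
136·t² − 184·t + 25 = 0  ⇒  m = 92² − 136·25 = 5064
m = 5064 > 0,  v_rel·d = 92 > 0  ⇒  inside

inside=yes margin=5064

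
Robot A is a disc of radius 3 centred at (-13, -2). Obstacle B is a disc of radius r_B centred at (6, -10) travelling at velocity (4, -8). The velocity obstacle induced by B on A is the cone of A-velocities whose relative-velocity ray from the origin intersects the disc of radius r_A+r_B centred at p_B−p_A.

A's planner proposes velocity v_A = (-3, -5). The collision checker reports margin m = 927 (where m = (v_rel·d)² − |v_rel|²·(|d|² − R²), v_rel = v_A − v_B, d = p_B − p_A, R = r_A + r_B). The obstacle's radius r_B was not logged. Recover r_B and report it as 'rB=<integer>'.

m = 927
d = (19, -8);  v_rel = (-7, 3),  |v_rel|² = 58
v_rel×d = (-7)·(-8) − (3)·(19) = -1
since m = R²·58 − (-1)²:  R² = (1 + 927) / 58 = 16
R = √16 = 4  ⇒  r_B = 4 − 3 = 1

rB=1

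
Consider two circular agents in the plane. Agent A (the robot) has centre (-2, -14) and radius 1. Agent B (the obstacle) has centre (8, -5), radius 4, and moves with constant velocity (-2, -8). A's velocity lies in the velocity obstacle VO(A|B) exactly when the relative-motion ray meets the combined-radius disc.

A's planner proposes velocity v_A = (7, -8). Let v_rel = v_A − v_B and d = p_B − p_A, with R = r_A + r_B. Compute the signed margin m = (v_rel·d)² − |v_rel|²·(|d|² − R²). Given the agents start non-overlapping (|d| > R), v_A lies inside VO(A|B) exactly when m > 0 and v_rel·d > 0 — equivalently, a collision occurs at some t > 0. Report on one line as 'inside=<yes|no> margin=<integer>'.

d = (10, 9),  |d|² = 181;  R = 1+4 = 5,  c = 181−5² = 156
v_rel = (9, 0),  |v_rel|² = 81;  v_rel·d = (9)·(10) + (0)·(9) = 90
81·t² − 180·t + 156 = 0  ⇒  m = 90² − 81·156 = -4536
m = -4536 < 0,  v_rel·d = 90 > 0  ⇒  outside

inside=no margin=-4536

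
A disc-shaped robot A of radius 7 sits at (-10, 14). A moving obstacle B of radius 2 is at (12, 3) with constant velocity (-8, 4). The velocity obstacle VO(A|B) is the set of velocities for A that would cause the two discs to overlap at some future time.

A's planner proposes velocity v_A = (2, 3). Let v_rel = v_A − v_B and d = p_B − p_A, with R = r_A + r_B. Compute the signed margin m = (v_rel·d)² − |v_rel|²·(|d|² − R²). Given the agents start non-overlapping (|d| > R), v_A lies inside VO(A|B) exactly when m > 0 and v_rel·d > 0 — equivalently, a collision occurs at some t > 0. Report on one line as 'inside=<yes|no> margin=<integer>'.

d = (22, -11),  |d|² = 605;  R = 7+2 = 9,  c = 605−9² = 524
v_rel = (10, -1),  |v_rel|² = 101;  v_rel·d = (10)·(22) + (-1)·(-11) = 231
101·t² − 462·t + 524 = 0  ⇒  m = 231² − 101·524 = 437
m = 437 > 0,  v_rel·d = 231 > 0  ⇒  inside

inside=yes margin=437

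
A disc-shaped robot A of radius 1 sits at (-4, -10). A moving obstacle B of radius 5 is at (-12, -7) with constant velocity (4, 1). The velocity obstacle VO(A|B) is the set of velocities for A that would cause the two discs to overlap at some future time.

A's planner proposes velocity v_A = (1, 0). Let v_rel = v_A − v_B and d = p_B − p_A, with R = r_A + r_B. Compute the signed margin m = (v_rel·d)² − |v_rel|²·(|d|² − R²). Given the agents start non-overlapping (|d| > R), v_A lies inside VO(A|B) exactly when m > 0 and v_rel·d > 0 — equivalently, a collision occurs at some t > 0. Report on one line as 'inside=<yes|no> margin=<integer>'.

d = (-8, 3),  |d|² = 73;  R = 1+5 = 6,  c = 73−6² = 37
v_rel = (-3, -1),  |v_rel|² = 10;  v_rel·d = (-3)·(-8) + (-1)·(3) = 21
10·t² − 42·t + 37 = 0  ⇒  m = 21² − 10·37 = 71
m = 71 > 0,  v_rel·d = 21 > 0  ⇒  inside

inside=yes margin=71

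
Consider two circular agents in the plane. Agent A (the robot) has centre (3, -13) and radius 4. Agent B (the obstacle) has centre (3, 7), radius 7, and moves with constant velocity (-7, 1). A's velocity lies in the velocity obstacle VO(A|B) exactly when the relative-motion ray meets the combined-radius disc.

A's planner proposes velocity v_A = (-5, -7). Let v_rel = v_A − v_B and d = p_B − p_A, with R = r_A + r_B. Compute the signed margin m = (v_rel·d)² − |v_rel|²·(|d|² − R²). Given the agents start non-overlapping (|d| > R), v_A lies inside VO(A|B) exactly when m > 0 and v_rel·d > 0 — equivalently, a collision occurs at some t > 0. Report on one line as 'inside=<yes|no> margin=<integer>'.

d = (0, 20),  |d|² = 400;  R = 4+7 = 11,  c = 400−11² = 279
v_rel = (2, -8),  |v_rel|² = 68;  v_rel·d = (2)·(0) + (-8)·(20) = -160
68·t² + 320·t + 279 = 0  ⇒  m = (-160)² − 68·279 = 6628
m = 6628 > 0,  v_rel·d = -160 < 0  ⇒  outside

inside=no margin=6628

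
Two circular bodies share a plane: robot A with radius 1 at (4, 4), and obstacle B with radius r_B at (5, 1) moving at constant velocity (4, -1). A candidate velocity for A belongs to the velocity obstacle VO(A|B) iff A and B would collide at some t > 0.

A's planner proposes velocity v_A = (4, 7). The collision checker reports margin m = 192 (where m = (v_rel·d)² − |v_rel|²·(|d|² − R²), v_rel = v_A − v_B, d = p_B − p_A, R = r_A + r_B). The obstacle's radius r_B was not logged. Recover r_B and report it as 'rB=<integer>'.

m = 192
d = (1, -3);  v_rel = (0, 8),  |v_rel|² = 64
v_rel×d = (0)·(-3) − (8)·(1) = -8
since m = R²·64 − (-8)²:  R² = (64 + 192) / 64 = 4
R = √4 = 2  ⇒  r_B = 2 − 1 = 1

rB=1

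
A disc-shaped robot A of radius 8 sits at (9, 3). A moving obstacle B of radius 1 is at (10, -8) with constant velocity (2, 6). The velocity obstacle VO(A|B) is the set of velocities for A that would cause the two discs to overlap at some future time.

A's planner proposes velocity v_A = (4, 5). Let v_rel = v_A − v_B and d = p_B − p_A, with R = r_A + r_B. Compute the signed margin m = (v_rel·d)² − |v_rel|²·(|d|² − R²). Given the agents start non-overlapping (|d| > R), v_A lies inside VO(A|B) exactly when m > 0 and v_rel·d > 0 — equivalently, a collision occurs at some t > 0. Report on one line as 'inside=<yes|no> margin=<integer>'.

d = (1, -11),  |d|² = 122;  R = 8+1 = 9,  c = 122−9² = 41
v_rel = (2, -1),  |v_rel|² = 5;  v_rel·d = (2)·(1) + (-1)·(-11) = 13
5·t² − 26·t + 41 = 0  ⇒  m = 13² − 5·41 = -36
m = -36 < 0,  v_rel·d = 13 > 0  ⇒  outside

inside=no margin=-36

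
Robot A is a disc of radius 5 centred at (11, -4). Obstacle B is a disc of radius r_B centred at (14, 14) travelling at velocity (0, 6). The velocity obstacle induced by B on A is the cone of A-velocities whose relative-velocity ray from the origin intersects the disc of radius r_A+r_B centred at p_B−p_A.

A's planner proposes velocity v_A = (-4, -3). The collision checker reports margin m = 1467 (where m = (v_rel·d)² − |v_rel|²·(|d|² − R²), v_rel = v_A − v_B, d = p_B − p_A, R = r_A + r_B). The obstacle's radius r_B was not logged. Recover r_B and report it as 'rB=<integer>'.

m = 1467
d = (3, 18);  v_rel = (-4, -9),  |v_rel|² = 97
v_rel×d = (-4)·(18) − (-9)·(3) = -45
since m = R²·97 − (-45)²:  R² = (2025 + 1467) / 97 = 36
R = √36 = 6  ⇒  r_B = 6 − 5 = 1

rB=1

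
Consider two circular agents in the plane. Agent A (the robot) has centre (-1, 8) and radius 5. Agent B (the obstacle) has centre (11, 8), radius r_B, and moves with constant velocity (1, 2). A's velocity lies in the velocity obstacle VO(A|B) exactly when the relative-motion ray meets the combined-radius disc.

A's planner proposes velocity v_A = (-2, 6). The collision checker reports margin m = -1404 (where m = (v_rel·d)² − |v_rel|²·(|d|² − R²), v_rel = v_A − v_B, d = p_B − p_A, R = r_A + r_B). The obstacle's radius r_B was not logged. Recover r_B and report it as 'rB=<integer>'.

m = -1404
d = (12, 0);  v_rel = (-3, 4),  |v_rel|² = 25
v_rel×d = (-3)·(0) − (4)·(12) = -48
since m = R²·25 − (-48)²:  R² = (2304 + -1404) / 25 = 36
R = √36 = 6  ⇒  r_B = 6 − 5 = 1

rB=1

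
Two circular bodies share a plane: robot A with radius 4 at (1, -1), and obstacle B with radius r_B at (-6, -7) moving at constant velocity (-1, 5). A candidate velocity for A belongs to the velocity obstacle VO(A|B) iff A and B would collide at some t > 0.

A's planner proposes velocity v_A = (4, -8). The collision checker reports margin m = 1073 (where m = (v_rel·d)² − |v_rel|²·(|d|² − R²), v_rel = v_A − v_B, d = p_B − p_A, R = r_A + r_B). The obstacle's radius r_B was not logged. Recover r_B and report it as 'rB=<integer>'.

m = 1073
d = (-7, -6);  v_rel = (5, -13),  |v_rel|² = 194
v_rel×d = (5)·(-6) − (-13)·(-7) = -121
since m = R²·194 − (-121)²:  R² = (14641 + 1073) / 194 = 81
R = √81 = 9  ⇒  r_B = 9 − 4 = 5

rB=5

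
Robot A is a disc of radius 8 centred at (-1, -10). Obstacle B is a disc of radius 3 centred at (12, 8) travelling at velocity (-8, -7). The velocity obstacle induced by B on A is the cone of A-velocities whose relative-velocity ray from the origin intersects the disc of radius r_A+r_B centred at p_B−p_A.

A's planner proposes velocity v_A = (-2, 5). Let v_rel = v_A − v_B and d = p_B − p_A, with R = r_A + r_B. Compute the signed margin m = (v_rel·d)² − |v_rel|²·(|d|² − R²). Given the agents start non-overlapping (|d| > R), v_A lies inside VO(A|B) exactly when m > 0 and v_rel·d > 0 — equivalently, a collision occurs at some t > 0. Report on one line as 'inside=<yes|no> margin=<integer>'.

d = (13, 18),  |d|² = 493;  R = 8+3 = 11,  c = 493−11² = 372
v_rel = (6, 12),  |v_rel|² = 180;  v_rel·d = (6)·(13) + (12)·(18) = 294
180·t² − 588·t + 372 = 0  ⇒  m = 294² − 180·372 = 19476
m = 19476 > 0,  v_rel·d = 294 > 0  ⇒  inside

inside=yes margin=19476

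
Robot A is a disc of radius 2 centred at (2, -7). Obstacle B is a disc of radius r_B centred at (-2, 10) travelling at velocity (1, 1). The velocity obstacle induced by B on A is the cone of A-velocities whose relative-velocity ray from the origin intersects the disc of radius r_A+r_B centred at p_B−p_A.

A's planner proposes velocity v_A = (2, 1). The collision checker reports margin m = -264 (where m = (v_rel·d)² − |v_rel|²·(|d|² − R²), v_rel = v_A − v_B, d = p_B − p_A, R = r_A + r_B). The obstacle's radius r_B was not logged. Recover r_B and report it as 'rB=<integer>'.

m = -264
d = (-4, 17);  v_rel = (1, 0),  |v_rel|² = 1
v_rel×d = (1)·(17) − (0)·(-4) = 17
since m = R²·1 − 17²:  R² = (289 + -264) / 1 = 25
R = √25 = 5  ⇒  r_B = 5 − 2 = 3

rB=3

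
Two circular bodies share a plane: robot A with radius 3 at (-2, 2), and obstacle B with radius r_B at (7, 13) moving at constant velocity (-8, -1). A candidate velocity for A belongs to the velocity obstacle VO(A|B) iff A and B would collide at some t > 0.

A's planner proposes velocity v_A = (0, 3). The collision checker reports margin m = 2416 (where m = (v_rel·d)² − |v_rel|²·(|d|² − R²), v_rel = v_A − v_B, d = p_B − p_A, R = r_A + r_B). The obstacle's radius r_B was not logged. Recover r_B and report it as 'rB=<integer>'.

m = 2416
d = (9, 11);  v_rel = (8, 4),  |v_rel|² = 80
v_rel×d = (8)·(11) − (4)·(9) = 52
since m = R²·80 − 52²:  R² = (2704 + 2416) / 80 = 64
R = √64 = 8  ⇒  r_B = 8 − 3 = 5

rB=5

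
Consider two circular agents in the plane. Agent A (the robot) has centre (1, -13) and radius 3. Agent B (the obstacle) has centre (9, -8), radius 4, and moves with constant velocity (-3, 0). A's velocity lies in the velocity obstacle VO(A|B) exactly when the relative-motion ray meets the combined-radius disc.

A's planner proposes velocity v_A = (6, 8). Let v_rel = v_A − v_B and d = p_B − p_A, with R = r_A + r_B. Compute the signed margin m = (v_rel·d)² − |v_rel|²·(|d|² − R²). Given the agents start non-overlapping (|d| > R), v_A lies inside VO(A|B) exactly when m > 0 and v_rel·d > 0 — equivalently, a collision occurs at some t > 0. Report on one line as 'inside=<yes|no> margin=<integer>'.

d = (8, 5),  |d|² = 89;  R = 3+4 = 7,  c = 89−7² = 40
v_rel = (9, 8),  |v_rel|² = 145;  v_rel·d = (9)·(8) + (8)·(5) = 112
145·t² − 224·t + 40 = 0  ⇒  m = 112² − 145·40 = 6744
m = 6744 > 0,  v_rel·d = 112 > 0  ⇒  inside

inside=yes margin=6744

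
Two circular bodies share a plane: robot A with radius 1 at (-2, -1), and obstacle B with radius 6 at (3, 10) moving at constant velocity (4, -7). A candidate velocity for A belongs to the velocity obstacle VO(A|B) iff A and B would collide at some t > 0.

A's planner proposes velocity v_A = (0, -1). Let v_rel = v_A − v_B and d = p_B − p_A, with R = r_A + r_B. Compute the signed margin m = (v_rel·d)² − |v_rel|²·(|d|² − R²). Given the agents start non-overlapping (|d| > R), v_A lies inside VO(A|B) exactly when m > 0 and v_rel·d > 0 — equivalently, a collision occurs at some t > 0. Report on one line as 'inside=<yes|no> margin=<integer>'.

d = (5, 11),  |d|² = 146;  R = 1+6 = 7,  c = 146−7² = 97
v_rel = (-4, 6),  |v_rel|² = 52;  v_rel·d = (-4)·(5) + (6)·(11) = 46
52·t² − 92·t + 97 = 0  ⇒  m = 46² − 52·97 = -2928
m = -2928 < 0,  v_rel·d = 46 > 0  ⇒  outside

inside=no margin=-2928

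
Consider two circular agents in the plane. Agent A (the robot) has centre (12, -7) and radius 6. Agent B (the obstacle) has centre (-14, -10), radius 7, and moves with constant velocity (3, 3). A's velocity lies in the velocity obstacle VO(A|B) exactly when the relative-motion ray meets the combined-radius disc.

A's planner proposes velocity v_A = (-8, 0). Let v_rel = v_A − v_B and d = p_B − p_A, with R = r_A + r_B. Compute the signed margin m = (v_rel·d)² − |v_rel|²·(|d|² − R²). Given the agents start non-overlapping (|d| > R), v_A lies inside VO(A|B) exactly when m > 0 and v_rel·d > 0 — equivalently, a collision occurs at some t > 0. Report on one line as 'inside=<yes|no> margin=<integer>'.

d = (-26, -3),  |d|² = 685;  R = 6+7 = 13,  c = 685−13² = 516
v_rel = (-11, -3),  |v_rel|² = 130;  v_rel·d = (-11)·(-26) + (-3)·(-3) = 295
130·t² − 590·t + 516 = 0  ⇒  m = 295² − 130·516 = 19945
m = 19945 > 0,  v_rel·d = 295 > 0  ⇒  inside

inside=yes margin=19945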